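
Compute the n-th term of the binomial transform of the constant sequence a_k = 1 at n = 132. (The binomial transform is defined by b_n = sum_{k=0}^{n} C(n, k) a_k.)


With a_k = 1 for all k, b_n = sum_{k=0}^{n} C(n, k) = 2^n by the binomial theorem.
For n = 132: 2^132 = 5444517870735015415413993718908291383296.

5444517870735015415413993718908291383296


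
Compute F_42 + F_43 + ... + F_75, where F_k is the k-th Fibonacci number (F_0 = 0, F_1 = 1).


Use the identity sum_{k=0}^{N} F_k = F_{N+2} - 1 (which follows from F_{k+2} - F_{k+1} = F_k). Then
sum_{k=42}^{75} F_k = (F_{77} - 1) - (F_{43} - 1) = F_{77} - F_{43}.
Computing: F_{77} = 5527939700884757, F_{43} = 433494437, so
Sum = 5527939700884757 - 433494437 = 5527939267390320.

5527939267390320


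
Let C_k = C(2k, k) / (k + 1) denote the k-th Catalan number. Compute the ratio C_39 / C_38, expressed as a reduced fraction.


Using C_k = (2k)! / (k! (k+1)!), the ratio C_{k+1}/C_k simplifies to
C_{k+1}/C_k = [(2k+2)! / ((k+1)! (k+2)!)] * [k! (k+1)! / (2k)!]
 = (2k+2)(2k+1) / ((k+1)(k+2)) = 2(2k+1) / (k+2).
For k = 38: 2(2*38 + 1) / (38 + 2) = 154/40 = 77/20.

77/20


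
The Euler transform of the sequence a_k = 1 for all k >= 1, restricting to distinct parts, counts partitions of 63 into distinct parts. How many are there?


Partitions of 63 into distinct parts can be computed via generating function.
Product (1+x)(1+x^2)(1+x^3)...
The coefficient of x^63 = 14848

14848


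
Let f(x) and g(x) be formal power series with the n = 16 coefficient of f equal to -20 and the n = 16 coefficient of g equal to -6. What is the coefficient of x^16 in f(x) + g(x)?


Addition of formal power series is termwise.
The coefficient of x^16 in f + g = -20 + -6
= -26

-26


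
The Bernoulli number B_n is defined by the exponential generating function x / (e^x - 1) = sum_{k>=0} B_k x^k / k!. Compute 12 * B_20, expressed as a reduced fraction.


Bernoulli numbers can also be computed recursively via B_0 = 1 and sum_{j=0}^{m} C(m+1, j) B_j = 0 for m >= 1. Odd-index Bernoulli numbers vanish for k >= 3.
Computing B_20 = -174611/330, so 12 * B_20 = 12 * -174611/330 = -349222/55.

-349222/55


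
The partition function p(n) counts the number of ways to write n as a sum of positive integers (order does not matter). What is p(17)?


Using the generating function prod_{k>=1} 1/(1-x^k), we compute p(17).
By dynamic programming over parts 1 through 17:
p(17) = 297

297


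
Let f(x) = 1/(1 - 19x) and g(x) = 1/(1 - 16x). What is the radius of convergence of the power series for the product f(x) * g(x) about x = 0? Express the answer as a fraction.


The radius of 1/(1 - 19x) is 1/19 (nearest singularity at x = 1/19), and the radius of 1/(1 - 16x) is 1/16.
The product f(x)*g(x) = 1/((1 - 19x)(1 - 16x)) has singularities at both 1/19 and 1/16, so its radius of convergence is the distance to the nearest one:
min(1/19, 1/16) = 1/19.

1/19


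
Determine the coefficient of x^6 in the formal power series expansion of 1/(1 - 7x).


The geometric series identity gives 1/(1 - c x) = sum_{k>=0} c^k x^k, so the coefficient of x^k is c^k.
Here c = 7 and k = 6.
Computing: 7^6 = 117649

117649


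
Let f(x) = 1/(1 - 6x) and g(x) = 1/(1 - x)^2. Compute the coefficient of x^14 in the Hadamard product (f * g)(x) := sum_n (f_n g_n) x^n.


f has coefficients f_k = 6^k. For g = 1/(1 - x)^2 the coefficient is g_k = C(k + 1, 1) = k + 1. The Hadamard coefficient is (f * g)_k = 6^k * (k + 1).
For k = 14: 6^14 * 15 = 78364164096 * 15 = 1175462461440.

1175462461440


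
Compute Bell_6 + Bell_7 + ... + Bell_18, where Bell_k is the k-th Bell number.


Recall Bell_k counts set partitions of a k-set (with Bell_0 = 1 by convention).
Bell_6 through Bell_18: 203, 877, 4140, 21147, 115975, 678570, 4213597, 27644437, 190899322, 1382958545, 10480142147, 82864869804, 682076806159
Sum = 203 + 877 + 4140 + 21147 + 115975 + 678570 + 4213597 + 27644437 + 190899322 + 1382958545 + 10480142147 + 82864869804 + 682076806159 = 777028354923.

777028354923


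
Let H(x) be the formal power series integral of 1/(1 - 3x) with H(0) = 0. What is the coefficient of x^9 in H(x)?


1/(1 - 3x) = sum_{k>=0} 3^k x^k. Integrating termwise with H(0) = 0:
H(x) = sum_{k>=0} 3^k x^(k+1) / (k+1) = sum_{m>=1} 3^(m-1) x^m / m.
For m = 9: 3^8/9 = 6561/9 = 729.

729


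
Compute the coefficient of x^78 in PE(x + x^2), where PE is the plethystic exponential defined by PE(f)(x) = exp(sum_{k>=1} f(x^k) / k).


With f(x) = x + x^2, the exponent is sum_{k>=1} (x^k + x^(2k)) / k = -ln(1 - x) - ln(1 - x^2). Exponentiating:
PE(x + x^2) = 1 / ((1 - x)(1 - x^2)).
This is the generating function for partitions of n into parts of size 1 or 2. The number of 2's can be any j in 0..39, and the rest are 1's, so
[x^78] = floor(78/2) + 1 = 40.

40


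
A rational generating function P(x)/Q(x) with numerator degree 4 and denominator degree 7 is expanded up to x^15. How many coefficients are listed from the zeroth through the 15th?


Expanding up to x^15 gives the coefficients for x^0, x^1, ..., x^15.
That is 15 + 1 = 16 coefficients in total.

16


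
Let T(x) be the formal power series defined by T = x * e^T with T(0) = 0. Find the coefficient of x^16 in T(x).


Apply the Lagrange inversion formula: if T = x * phi(T) with phi(t) = e^t, then
[x^n] T = (1/n) [t^(n-1)] phi(t)^n = (1/n) [t^(n-1)] e^(n t) = (1/n) * n^(n-1) / (n-1)! = n^(n-1) / n!.
When c = 1 this is the Cayley count of rooted labeled trees on n vertices, divided by n!.
For n = 16: 16^15 / 16! = 1152921504606846976/20922789888000 = 35184372088832/638512875.

35184372088832/638512875


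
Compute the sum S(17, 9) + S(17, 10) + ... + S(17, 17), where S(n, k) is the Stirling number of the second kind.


By definition, S(n, k) counts partitions of an n-set into exactly k nonempty blocks.
Computing row n = 17 for k = 9..17:
S(17, k): 9528822303, 2758334150, 512060978, 62022324, 4910178, 249900, 7820, 136, 1
Sum = 12866407790.

12866407790


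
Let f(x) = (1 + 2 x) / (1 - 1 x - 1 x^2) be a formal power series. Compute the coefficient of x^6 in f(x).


Write f(x) = sum_{k>=0} a_k x^k. Multiplying both sides by 1 - 1 x - 1 x^2 gives
(1 - 1 x - 1 x^2) sum_{k>=0} a_k x^k = 1 + 2 x.
Matching coefficients:
 x^0: a_0 = 1
 x^1: a_1 - 1 a_0 = 2  =>  a_1 = 1*1 + 2 = 3
 x^k (k >= 2): a_k = 1 a_{k-1} + 1 a_{k-2}.
Iterating: a_2 = 4, a_3 = 7, a_4 = 11, a_5 = 18, a_6 = 29.
So the coefficient of x^6 is 29.

29


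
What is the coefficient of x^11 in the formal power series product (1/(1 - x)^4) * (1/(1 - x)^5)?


Combine the factors: (1/(1 - x)^4) * (1/(1 - x)^5) = 1/(1 - x)^9.
Then use 1/(1 - x)^r = sum_{k>=0} C(k + r - 1, r - 1) x^k with r = 9 and k = 11:
C(19, 8) = 75582.

75582


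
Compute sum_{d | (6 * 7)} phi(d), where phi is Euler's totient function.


First, 6 * 7 = 42. One classical identity is sum_{d | n} phi(d) = n (each k in [1, n] has a unique gcd with n, and among the k's with gcd(k, n) = n/d there are phi(d) of them). So the sum equals 42. We also verify directly:
Divisors of 42: 1, 2, 3, 6, 7, 14, 21, 42.
phi values: 1, 1, 2, 2, 6, 6, 12, 12.
Sum = 42.

42


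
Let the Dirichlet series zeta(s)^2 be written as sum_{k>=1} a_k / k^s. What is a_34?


The Dirichlet convolution of the constant function 1 with itself gives (1 * 1)(k) = sum_{d | k} 1 = d(k), the number of positive divisors of k.
Since zeta(s) = sum_{k>=1} 1/k^s, we have zeta(s)^2 = sum_{k>=1} d(k)/k^s, so a_k = d(k).
For k = 34: the divisors are 1, 2, 17, 34.
Count = 4.

4


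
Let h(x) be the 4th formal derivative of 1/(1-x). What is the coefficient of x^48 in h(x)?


Differentiating 4 times: d^4/dx^4 [1/(1-x)] = 4!/(1-x)^5.
The expansion 1/(1-x)^5 = sum_{k>=0} C(k+4, 4) x^k, so the coefficient of x^n in 4!/(1-x)^5 is 4! * C(n+4, 4).
For n = 48: 24 * C(52, 4) = 24 * 270725 = 6497400

6497400


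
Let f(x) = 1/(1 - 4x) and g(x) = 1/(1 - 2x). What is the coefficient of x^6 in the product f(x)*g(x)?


The coefficient of x^n in f*g is the Cauchy product: sum_{k=0}^{n} a^k * b^(n-k).
With a=4, b=2, n=6:
sum_{k=0}^{6} 4^k * 2^(6-k)
= 8128

8128


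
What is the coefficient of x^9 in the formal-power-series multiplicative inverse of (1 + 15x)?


The inverse is 1/(1 + 15x). Apply the geometric identity 1/(1 - y) = sum_{k>=0} y^k with y = -15x:
1/(1 + 15x) = sum_{k>=0} (-15)^k x^k.
So the coefficient of x^9 is (-15)^9 = -38443359375.

-38443359375


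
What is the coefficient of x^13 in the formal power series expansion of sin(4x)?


The Maclaurin series is sin(t) = sum_{k>=0} (-1)^k t^(2k+1) / (2k+1)!, so substituting t = 4x, only odd powers of x are nonzero, with coefficient of x^(2k+1) equal to (-1)^k 4^(2k+1) / (2k+1)!.
Write 13 = 2*6 + 1, giving the coefficient (-1)^6 * 4^13 / 13! = 67108864/6227020800 = 65536/6081075.

65536/6081075


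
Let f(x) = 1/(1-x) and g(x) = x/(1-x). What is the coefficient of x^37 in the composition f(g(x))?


First simplify the composition: f(g(x)) = 1/(1 - x/(1-x)) = (1-x)/((1-x) - x) = (1-x)/(1-2x).
Now extract the coefficient. Write (1-x)/(1-2x) = 1/(1-2x) - x/(1-2x).
The coefficient of x^n in 1/(1-2x) is 2^n, and in x/(1-2x) is 2^(n-1) (for n >= 1).
So the coefficient of x^37 is 2^37 - 2^36 = 137438953472 - 68719476736 = 68719476736.

68719476736


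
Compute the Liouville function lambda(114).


The Liouville function is lambda(k) = (-1)^Omega(k), where Omega(k) counts the prime factors of k with multiplicity.
Factoring: 114 = 2 * 3 * 19, so Omega(114) = 3.
lambda(114) = (-1)^3 = -1.

-1


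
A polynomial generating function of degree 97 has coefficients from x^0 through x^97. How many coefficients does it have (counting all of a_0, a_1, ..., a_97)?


A polynomial of degree 97 takes the form a_0 + a_1 x + ... + a_97 x^97.
The number of coefficients is 97 + 1 = 98.

98


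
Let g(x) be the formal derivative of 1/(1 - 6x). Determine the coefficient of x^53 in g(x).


Differentiate termwise: d/dx sum_{k>=0} 6^k x^k = sum_{k>=1} k 6^k x^(k-1) = sum_{j>=0} (j+1) 6^(j+1) x^j.
Equivalently, d/dx [1/(1 - 6x)] = 6/(1 - 6x)^2.
For j = 53: 54 * 6^54 = 54 * 1047532535594334222593508922191671036215296 = 56566756922094048020049481798350235955625984.

56566756922094048020049481798350235955625984


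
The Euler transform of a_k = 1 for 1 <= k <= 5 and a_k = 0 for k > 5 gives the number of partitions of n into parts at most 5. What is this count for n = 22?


Partitions of 22 into parts at most 5:
Using generating function (1-x)^(-1)(1-x^2)^(-1)...(1-x^5)^(-1),
the coefficient of x^22 = 255

255


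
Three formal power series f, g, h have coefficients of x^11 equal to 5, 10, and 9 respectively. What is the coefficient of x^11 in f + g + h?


Series addition is componentwise:
5 + 10 + 9
= 24

24


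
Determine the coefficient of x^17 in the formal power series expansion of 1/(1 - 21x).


The geometric series identity gives 1/(1 - c x) = sum_{k>=0} c^k x^k, so the coefficient of x^k is c^k.
Here c = 21 and k = 17.
Computing: 21^17 = 30041942495081691894741

30041942495081691894741


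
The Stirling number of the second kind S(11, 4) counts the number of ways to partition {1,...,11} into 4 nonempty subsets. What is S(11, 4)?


Using the explicit formula S(n,k) = (1/k!) sum_{j=0}^{k} (-1)^(k-j) C(k,j) j^n:
S(11, 4) = 145750
Equivalently, S(n,k) is n! times the coefficient of x^n in the EGF (e^x - 1)^k / k!.

145750


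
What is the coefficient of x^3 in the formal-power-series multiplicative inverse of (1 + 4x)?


The inverse is 1/(1 + 4x). Apply the geometric identity 1/(1 - y) = sum_{k>=0} y^k with y = -4x:
1/(1 + 4x) = sum_{k>=0} (-4)^k x^k.
So the coefficient of x^3 is (-4)^3 = -64.

-64


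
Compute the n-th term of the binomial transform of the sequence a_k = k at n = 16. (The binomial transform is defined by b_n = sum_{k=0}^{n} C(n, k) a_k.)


With a_k = k, b_n = sum_{k=0}^{n} C(n, k) k. Using k * C(n, k) = n * C(n-1, k-1) gives b_n = n * sum_{k>=1} C(n-1, k-1) = n * 2^(n-1).
For n = 16: 16 * 2^15 = 16 * 32768 = 524288.

524288


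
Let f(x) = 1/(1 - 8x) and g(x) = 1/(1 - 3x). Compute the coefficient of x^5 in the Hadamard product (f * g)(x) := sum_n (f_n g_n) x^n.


f has coefficients f_k = 8^k and g has coefficients g_k = 3^k, so the Hadamard product has coefficient (f*g)_k = 8^k * 3^k = 24^k.
For k = 5: 24^5 = 7962624.

7962624


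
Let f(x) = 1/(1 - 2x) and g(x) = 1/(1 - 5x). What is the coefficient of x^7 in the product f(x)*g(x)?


The coefficient of x^n in f*g is the Cauchy product: sum_{k=0}^{n} a^k * b^(n-k).
With a=2, b=5, n=7:
sum_{k=0}^{7} 2^k * 5^(7-k)
= 130123

130123


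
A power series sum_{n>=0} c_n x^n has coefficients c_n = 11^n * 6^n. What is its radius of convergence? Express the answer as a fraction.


By the root test (Cauchy-Hadamard), the radius is R = 1 / limsup_n |c_n|^(1/n).
Here |c_n|^(1/n) = (11^n * 6^n)^(1/n) = 11 * 6 = 66 for all n.
So R = 1/66 = 1/66.

1/66


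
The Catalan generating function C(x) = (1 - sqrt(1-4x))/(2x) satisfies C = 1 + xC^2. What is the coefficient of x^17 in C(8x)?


Substituting x -> 8x scales the n-th coefficient by 8^n, so [x^17] C(8x) = 8^17 * C_17.
C_17 = C(2*17, 17)/(18) = 2333606220/18 = 129644790.
So 8^17 * 129644790 = 2251799813685248 * 129644790 = 291934113967263103057920.

291934113967263103057920


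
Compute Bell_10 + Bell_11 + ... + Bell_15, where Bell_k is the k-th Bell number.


Recall Bell_k counts set partitions of a k-set (with Bell_0 = 1 by convention).
Bell_10 through Bell_15: 115975, 678570, 4213597, 27644437, 190899322, 1382958545
Sum = 115975 + 678570 + 4213597 + 27644437 + 190899322 + 1382958545 = 1606510446.

1606510446


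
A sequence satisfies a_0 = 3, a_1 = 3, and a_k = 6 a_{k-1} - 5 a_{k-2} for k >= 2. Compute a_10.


The characteristic equation is t^2 - 6 t + 5 = 0, with roots r_1 = 5 and r_2 = 1 (so c_1 = r_1 + r_2, c_2 = -r_1 r_2 as required).
One can use the closed form a_n = A r_1^n + B r_2^n, but direct iteration is more reliable:
a_0 = 3, a_1 = 3, a_2 = 3, a_3 = 3, a_4 = 3, a_5 = 3, a_6 = 3, a_7 = 3, a_8 = 3, a_9 = 3, a_10 = 3.
So a_10 = 3.

3


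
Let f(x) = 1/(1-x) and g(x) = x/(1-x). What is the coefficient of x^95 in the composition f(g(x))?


First simplify the composition: f(g(x)) = 1/(1 - x/(1-x)) = (1-x)/((1-x) - x) = (1-x)/(1-2x).
Now extract the coefficient. Write (1-x)/(1-2x) = 1/(1-2x) - x/(1-2x).
The coefficient of x^n in 1/(1-2x) is 2^n, and in x/(1-2x) is 2^(n-1) (for n >= 1).
So the coefficient of x^95 is 2^95 - 2^94 = 39614081257132168796771975168 - 19807040628566084398385987584 = 19807040628566084398385987584.

19807040628566084398385987584


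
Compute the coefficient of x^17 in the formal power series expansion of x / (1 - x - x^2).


Let f(x) = sum_{k>=0} a_k x^k. Multiplying f(x) * (1 - x - x^2) = x and matching coefficients gives a_0 = 0, a_1 = 1, and a_k = a_{k-1} + a_{k-2} for k >= 2. These are the Fibonacci numbers F_k.
Iterating from F_0 = 0, F_1 = 1:
F_0=0, F_1=1, F_2=1, F_3=2, F_4=3, F_5=5, F_6=8, F_7=13, F_8=21, F_9=34, ...
F_17 = 1597.

1597


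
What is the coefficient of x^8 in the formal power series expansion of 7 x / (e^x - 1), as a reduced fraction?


The exponential generating function for Bernoulli numbers is
x / (e^x - 1) = sum_{k>=0} B_k x^k / k!.
So the coefficient of x^8 in 7 x / (e^x - 1) is 7 B_8 / 8!.
Computing: B_8 = -1/30, 8! = 40320, giving
7 * -1/30 / 40320 = -1/172800.

-1/172800


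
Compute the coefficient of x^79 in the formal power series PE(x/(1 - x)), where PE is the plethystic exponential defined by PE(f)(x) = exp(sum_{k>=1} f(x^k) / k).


For f(x) = x/(1 - x) we have
sum_{k>=1} f(x^k) / k = sum_{k>=1} (1/k) * x^k / (1 - x^k) = sum_{k, m >= 1} x^(k m) / k,
which after exponentiating simplifies to
PE(x/(1 - x)) = prod_{k>=1} 1 / (1 - x^k).
This is the generating function for the partition function p(n), so the coefficient of x^79 is p(79).
Computing p(79) by dynamic programming over parts 1, 2, ..., 79: p(79) = 13848650.

13848650


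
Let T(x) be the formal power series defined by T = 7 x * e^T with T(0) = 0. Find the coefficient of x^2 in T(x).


Apply the Lagrange inversion formula: if T = 7 x * phi(T) with phi(t) = e^t, then
[x^n] T = 7^n * (1/n) [t^(n-1)] phi(t)^n = 7^n * (1/n) [t^(n-1)] e^(n t) = 7^n * (1/n) * n^(n-1) / (n-1)! = 7^n * n^(n-1) / n!.
When c = 1 this is the Cayley count of rooted labeled trees on n vertices, divided by n!.
For n = 2: 7^2 * 2^1 / 2! = 49 * 2/2 = 49.

49


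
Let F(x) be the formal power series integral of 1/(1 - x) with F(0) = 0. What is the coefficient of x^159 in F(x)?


1/(1 - x) = sum_{k>=0} x^k. Integrating termwise and using F(0) = 0 gives
F(x) = sum_{k>=0} x^(k+1) / (k+1) = sum_{m>=1} x^m / m = -ln(1 - x).
So the coefficient of x^159 is 1/159 = 1/159.

1/159


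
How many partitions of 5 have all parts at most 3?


Using the generating function (1-x)^(-1)(1-x^2)^(-1)(1-x^3)^(-1),
the coefficient of x^5 counts these restricted partitions.
Result = 5

5


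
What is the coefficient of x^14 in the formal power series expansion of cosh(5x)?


The Maclaurin series is cosh(t) = sum_{m>=0} t^(2m) / (2m)!, so substituting t = 5x, only even powers of x are nonzero, with coefficient of x^(2m) equal to 5^(2m) / (2m)!.
For x^14 the coefficient is 5^14/14! = 6103515625/87178291200 = 244140625/3487131648.

244140625/3487131648


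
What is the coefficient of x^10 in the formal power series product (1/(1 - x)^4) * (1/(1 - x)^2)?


Combine the factors: (1/(1 - x)^4) * (1/(1 - x)^2) = 1/(1 - x)^6.
Then use 1/(1 - x)^r = sum_{k>=0} C(k + r - 1, r - 1) x^k with r = 6 and k = 10:
C(15, 5) = 3003.

3003


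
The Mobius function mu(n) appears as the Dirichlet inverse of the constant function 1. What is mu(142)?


142 = 2 * 71 (all distinct primes).
mu(142) = (-1)^2 = 1

1


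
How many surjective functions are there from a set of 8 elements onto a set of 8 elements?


By inclusion-exclusion on which target elements are missed, the number of surjections from an n-set onto a k-set is
surj(n, k) = sum_{j=0}^{k} (-1)^j C(k, j) (k - j)^n.
Equivalently surj(n, k) = k! * S(n, k), where S(n, k) is the Stirling number of the second kind.
For n = 8, k = 8:
S(8, 8) = 1, so
surj = 8! * 1 = 40320 * 1 = 40320.

40320


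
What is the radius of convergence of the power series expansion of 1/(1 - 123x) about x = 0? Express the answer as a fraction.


Expanding 1/(1 - 123x) = sum_{k>=0} 123^k x^k, the series converges when |123x| < 1, i.e., |x| < 1/123.
So the radius of convergence is 1/123 = 1/123.

1/123


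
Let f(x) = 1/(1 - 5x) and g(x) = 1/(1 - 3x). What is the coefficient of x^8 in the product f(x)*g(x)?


The coefficient of x^n in f*g is the Cauchy product: sum_{k=0}^{n} a^k * b^(n-k).
With a=5, b=3, n=8:
sum_{k=0}^{8} 5^k * 3^(8-k)
= 966721

966721


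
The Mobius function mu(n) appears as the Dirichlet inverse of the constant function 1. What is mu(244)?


244 has a squared prime factor, so mu(244) = 0.
Factorization reveals a repeated prime.

0


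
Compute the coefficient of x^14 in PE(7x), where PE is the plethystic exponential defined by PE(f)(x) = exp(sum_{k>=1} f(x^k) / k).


With f(x) = 7x, the exponent is sum_{k>=1} 7 x^k / k = 7 * (-ln(1 - x)). Exponentiating:
PE(7x) = exp(-7 ln(1 - x)) = 1/(1 - x)^7.
By the negative binomial expansion, [x^n] 1/(1 - x)^7 = C(n + 6, 6).
For n = 14: C(20, 6) = 38760.

38760


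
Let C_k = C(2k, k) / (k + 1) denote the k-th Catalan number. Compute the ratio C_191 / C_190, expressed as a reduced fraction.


Using C_k = (2k)! / (k! (k+1)!), the ratio C_{k+1}/C_k simplifies to
C_{k+1}/C_k = [(2k+2)! / ((k+1)! (k+2)!)] * [k! (k+1)! / (2k)!]
 = (2k+2)(2k+1) / ((k+1)(k+2)) = 2(2k+1) / (k+2).
For k = 190: 2(2*190 + 1) / (190 + 2) = 762/192 = 127/32.

127/32


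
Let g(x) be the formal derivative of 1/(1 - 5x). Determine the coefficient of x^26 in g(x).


Differentiate termwise: d/dx sum_{k>=0} 5^k x^k = sum_{k>=1} k 5^k x^(k-1) = sum_{j>=0} (j+1) 5^(j+1) x^j.
Equivalently, d/dx [1/(1 - 5x)] = 5/(1 - 5x)^2.
For j = 26: 27 * 5^27 = 27 * 7450580596923828125 = 201165676116943359375.

201165676116943359375


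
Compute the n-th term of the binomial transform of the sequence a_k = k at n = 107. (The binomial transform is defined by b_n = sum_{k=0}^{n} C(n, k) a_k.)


With a_k = k, b_n = sum_{k=0}^{n} C(n, k) k. Using k * C(n, k) = n * C(n-1, k-1) gives b_n = n * sum_{k>=1} C(n-1, k-1) = n * 2^(n-1).
For n = 107: 107 * 2^106 = 107 * 81129638414606681695789005144064 = 8680871310362914941449423550414848.

8680871310362914941449423550414848


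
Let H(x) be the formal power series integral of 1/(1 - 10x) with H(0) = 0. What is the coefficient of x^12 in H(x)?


1/(1 - 10x) = sum_{k>=0} 10^k x^k. Integrating termwise with H(0) = 0:
H(x) = sum_{k>=0} 10^k x^(k+1) / (k+1) = sum_{m>=1} 10^(m-1) x^m / m.
For m = 12: 10^11/12 = 100000000000/12 = 25000000000/3.

25000000000/3


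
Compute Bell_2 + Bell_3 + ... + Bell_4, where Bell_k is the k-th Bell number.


Recall Bell_k counts set partitions of a k-set (with Bell_0 = 1 by convention).
Bell_2 through Bell_4: 2, 5, 15
Sum = 2 + 5 + 15 = 22.

22


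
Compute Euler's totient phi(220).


phi(n) counts integers in [1, n] coprime to n. Using the multiplicative formula phi(n) = n * prod_{p | n} (1 - 1/p):
220 = 2^2 * 5 * 11, so
phi(220) = 220 * (1 - 1/2) * (1 - 1/5) * (1 - 1/11) = 80.

80


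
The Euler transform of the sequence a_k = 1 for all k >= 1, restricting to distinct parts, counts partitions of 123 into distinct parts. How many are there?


Partitions of 123 into distinct parts can be computed via generating function.
Product (1+x)(1+x^2)(1+x^3)...
The coefficient of x^123 = 2757826

2757826


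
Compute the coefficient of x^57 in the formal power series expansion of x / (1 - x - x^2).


Let f(x) = sum_{k>=0} a_k x^k. Multiplying f(x) * (1 - x - x^2) = x and matching coefficients gives a_0 = 0, a_1 = 1, and a_k = a_{k-1} + a_{k-2} for k >= 2. These are the Fibonacci numbers F_k.
Iterating from F_0 = 0, F_1 = 1:
F_0=0, F_1=1, F_2=1, F_3=2, F_4=3, F_5=5, F_6=8, F_7=13, F_8=21, F_9=34, ...
F_57 = 365435296162.

365435296162


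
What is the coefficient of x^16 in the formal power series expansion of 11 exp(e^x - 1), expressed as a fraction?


exp(e^x - 1) is the exponential generating function for the Bell numbers Bell_k: exp(e^x - 1) = sum_{k>=0} Bell_k x^k / k!.
So the coefficient of x^16 in 11 exp(e^x - 1) is 11 Bell_16 / 16!.
Computing: Bell_16 = 10480142147 and 16! = 20922789888000, giving
11 * 10480142147/20922789888000 = 10480142147/1902071808000.

10480142147/1902071808000


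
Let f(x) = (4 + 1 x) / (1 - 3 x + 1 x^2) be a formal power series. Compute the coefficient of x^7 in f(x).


Write f(x) = sum_{k>=0} a_k x^k. Multiplying both sides by 1 - 3 x + 1 x^2 gives
(1 - 3 x + 1 x^2) sum_{k>=0} a_k x^k = 4 + 1 x.
Matching coefficients:
 x^0: a_0 = 4
 x^1: a_1 - 3 a_0 = 1  =>  a_1 = 3*4 + 1 = 13
 x^k (k >= 2): a_k = 3 a_{k-1} - 1 a_{k-2}.
Iterating: a_2 = 35, a_3 = 92, a_4 = 241, a_5 = 631, a_6 = 1652, a_7 = 4325.
So the coefficient of x^7 is 4325.

4325


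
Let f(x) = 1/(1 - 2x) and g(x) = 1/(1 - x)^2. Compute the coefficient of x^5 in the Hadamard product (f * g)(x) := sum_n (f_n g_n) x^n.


f has coefficients f_k = 2^k. For g = 1/(1 - x)^2 the coefficient is g_k = C(k + 1, 1) = k + 1. The Hadamard coefficient is (f * g)_k = 2^k * (k + 1).
For k = 5: 2^5 * 6 = 32 * 6 = 192.

192


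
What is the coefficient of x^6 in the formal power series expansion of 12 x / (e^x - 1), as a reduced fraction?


The exponential generating function for Bernoulli numbers is
x / (e^x - 1) = sum_{k>=0} B_k x^k / k!.
So the coefficient of x^6 in 12 x / (e^x - 1) is 12 B_6 / 6!.
Computing: B_6 = 1/42, 6! = 720, giving
12 * 1/42 / 720 = 1/2520.

1/2520


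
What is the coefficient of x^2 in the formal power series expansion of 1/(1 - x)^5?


The negative binomial / multiset identity is
1/(1 - x)^r = sum_{k>=0} C(k + r - 1, r - 1) x^k.
Here r = 5 and k = 2, so the coefficient is
C(2 + 4, 4) = C(6, 4)
= 15

15


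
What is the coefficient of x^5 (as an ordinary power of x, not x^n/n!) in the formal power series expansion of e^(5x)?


The exponential series is e^y = sum_{k>=0} y^k / k!. Substituting y = 5x gives
e^(5x) = sum_{k>=0} 5^k x^k / k!.
So the coefficient of x^n is a^n/n! with a = 5, n = 5:
5^5 / 5! = 3125/120 = 625/24

625/24


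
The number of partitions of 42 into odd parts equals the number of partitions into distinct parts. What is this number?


Computing partitions of 42 into odd parts (1, 3, 5, ...):
Using the generating function prod_{k>=0} 1/(1-x^(2k+1)),
the count is 1426

1426


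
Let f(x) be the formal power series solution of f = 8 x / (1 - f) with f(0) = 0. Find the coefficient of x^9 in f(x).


Apply Lagrange inversion: f = 8 x * phi(f) with phi(t) = 1/(1 - t), so
[x^n] f = 8^n * (1/n) [t^(n-1)] phi(t)^n = 8^n * (1/n) [t^(n-1)] (1 - t)^(-n) = 8^n * (1/n) C(2n - 2, n - 1) = 8^n * C_{n-1}.
For n = 9: C_8 = C(16, 8) / 9 = 12870/9 = 1430.
With the 8^9 = 134217728 factor, the coefficient is 134217728 * 1430 = 191931351040.

191931351040


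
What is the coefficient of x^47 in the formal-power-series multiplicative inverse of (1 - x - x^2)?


Let the inverse be f(x) = sum_{k>=0} a_k x^k. From f(x) * (1 - x - x^2) = 1 and matching coefficients:
 x^0: a_0 = 1.
 x^1: a_1 - a_0 = 0, so a_1 = 1.
 x^k (k >= 2): a_k - a_{k-1} - a_{k-2} = 0, i.e. a_k = a_{k-1} + a_{k-2}.
This is the Fibonacci-type recurrence shifted so that a_0 = a_1 = 1.
Iterating: a_0=1, a_1=1, a_2=2, a_3=3, a_4=5, a_5=8, a_6=13, a_7=21, a_8=34, a_9=55, ...
a_47 = 4807526976.

4807526976


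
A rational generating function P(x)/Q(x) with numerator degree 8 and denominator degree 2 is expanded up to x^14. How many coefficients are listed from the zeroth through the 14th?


Expanding up to x^14 gives the coefficients for x^0, x^1, ..., x^14.
That is 14 + 1 = 15 coefficients in total.

15


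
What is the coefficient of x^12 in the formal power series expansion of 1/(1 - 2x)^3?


The general identity 1/(1 - c x)^r = sum_{k>=0} c^k C(k + r - 1, r - 1) x^k follows by substituting y = c x into 1/(1 - y)^r = sum_{k>=0} C(k + r - 1, r - 1) y^k.
For c = 2, r = 3, k = 12:
2^12 * C(14, 2) = 4096 * 91 = 372736.

372736


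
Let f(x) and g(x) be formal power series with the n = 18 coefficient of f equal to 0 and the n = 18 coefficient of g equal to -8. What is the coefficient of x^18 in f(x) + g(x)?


Addition of formal power series is termwise.
The coefficient of x^18 in f + g = 0 + -8
= -8

-8


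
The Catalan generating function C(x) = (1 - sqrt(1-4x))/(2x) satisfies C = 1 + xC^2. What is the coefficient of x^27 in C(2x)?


Substituting x -> 2x scales the n-th coefficient by 2^n, so [x^27] C(2x) = 2^27 * C_27.
C_27 = C(2*27, 27)/(28) = 1946939425648112/28 = 69533550916004.
So 2^27 * 69533550916004 = 134217728 * 69533550916004 = 9332635223718375718912.

9332635223718375718912


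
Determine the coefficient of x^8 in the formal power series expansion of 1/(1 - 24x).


The geometric series identity gives 1/(1 - c x) = sum_{k>=0} c^k x^k, so the coefficient of x^k is c^k.
Here c = 24 and k = 8.
Computing: 24^8 = 110075314176

110075314176


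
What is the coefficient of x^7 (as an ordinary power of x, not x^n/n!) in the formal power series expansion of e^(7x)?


The exponential series is e^y = sum_{k>=0} y^k / k!. Substituting y = 7x gives
e^(7x) = sum_{k>=0} 7^k x^k / k!.
So the coefficient of x^n is a^n/n! with a = 7, n = 7:
7^7 / 7! = 823543/5040 = 117649/720

117649/720


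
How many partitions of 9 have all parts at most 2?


Using the generating function (1-x)^(-1)(1-x^2)^(-1),
the coefficient of x^9 counts these restricted partitions.
Result = 5

5


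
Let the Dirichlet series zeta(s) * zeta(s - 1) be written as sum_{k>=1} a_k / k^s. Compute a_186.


Convolution gives a_k = sum_{d | k} d * 1 = sum_{d | k} d = sigma(k), the sum of positive divisors of k.
For k = 186, the divisors are 1, 2, 3, 6, 31, 62, 93, 186, so
sigma(186) = 1 + 2 + 3 + 6 + 31 + 62 + 93 + 186 = 384.

384


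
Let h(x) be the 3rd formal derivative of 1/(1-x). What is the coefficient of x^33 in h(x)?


Differentiating 3 times: d^3/dx^3 [1/(1-x)] = 3!/(1-x)^4.
The expansion 1/(1-x)^4 = sum_{k>=0} C(k+3, 3) x^k, so the coefficient of x^n in 3!/(1-x)^4 is 3! * C(n+3, 3).
For n = 33: 6 * C(36, 3) = 6 * 7140 = 42840

42840


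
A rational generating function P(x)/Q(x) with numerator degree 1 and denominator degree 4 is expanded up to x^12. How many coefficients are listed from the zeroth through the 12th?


Expanding up to x^12 gives the coefficients for x^0, x^1, ..., x^12.
That is 12 + 1 = 13 coefficients in total.

13


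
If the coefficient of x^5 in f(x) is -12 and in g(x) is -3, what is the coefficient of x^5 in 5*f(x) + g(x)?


Scalar multiplication scales coefficients: 5 * -12 = -60.
Then add the g coefficient: -60 + -3
= -63

-63


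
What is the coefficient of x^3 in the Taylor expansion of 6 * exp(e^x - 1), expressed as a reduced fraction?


exp(e^x - 1) = sum_{k>=0} Bell_k x^k / k!, where Bell_k is the k-th Bell number.
So the coefficient of x^3 is 6 * Bell_3 / 3!.
Computing: Bell_3 = 5 and 3! = 6, giving
6 * 5/6 = 5.

5


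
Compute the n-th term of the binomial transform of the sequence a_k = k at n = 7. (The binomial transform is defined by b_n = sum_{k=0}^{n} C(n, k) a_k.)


With a_k = k, b_n = sum_{k=0}^{n} C(n, k) k. Using k * C(n, k) = n * C(n-1, k-1) gives b_n = n * sum_{k>=1} C(n-1, k-1) = n * 2^(n-1).
For n = 7: 7 * 2^6 = 7 * 64 = 448.

448


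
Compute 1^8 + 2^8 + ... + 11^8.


This power sum has a closed form given by Faulhaber's formula
sum_{k=1}^{m} k^p = (1 / (p + 1)) * sum_{j=0}^{p} C(p + 1, j) B_j m^(p + 1 - j),
but for small m direct computation is fastest:
1 + 256 + 6561 + 65536 + 390625 + 1679616 + 5764801 + 16777216 + 43046721 + 100000000 + 214358881 = 382090214.

382090214


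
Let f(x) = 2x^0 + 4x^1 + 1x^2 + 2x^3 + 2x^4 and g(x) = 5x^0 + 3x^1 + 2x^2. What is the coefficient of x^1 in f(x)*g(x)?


Cauchy product at x^1:
2*3 + 4*5
= 26

26


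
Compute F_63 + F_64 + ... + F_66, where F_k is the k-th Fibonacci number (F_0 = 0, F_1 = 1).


Use the identity sum_{k=0}^{N} F_k = F_{N+2} - 1 (which follows from F_{k+2} - F_{k+1} = F_k). Then
sum_{k=63}^{66} F_k = (F_{68} - 1) - (F_{64} - 1) = F_{68} - F_{64}.
Computing: F_{68} = 72723460248141, F_{64} = 10610209857723, so
Sum = 72723460248141 - 10610209857723 = 62113250390418.

62113250390418


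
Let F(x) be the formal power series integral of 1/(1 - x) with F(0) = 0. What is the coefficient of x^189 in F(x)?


1/(1 - x) = sum_{k>=0} x^k. Integrating termwise and using F(0) = 0 gives
F(x) = sum_{k>=0} x^(k+1) / (k+1) = sum_{m>=1} x^m / m = -ln(1 - x).
So the coefficient of x^189 is 1/189 = 1/189.

1/189


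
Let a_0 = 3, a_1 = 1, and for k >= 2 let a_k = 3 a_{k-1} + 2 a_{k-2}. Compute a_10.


Iterating the recurrence forward:
a_0 = 3
a_1 = 1
a_2 = 3*1 + 2*3 = 9
a_3 = 3*9 + 2*1 = 29
a_4 = 3*29 + 2*9 = 105
a_5 = 3*105 + 2*29 = 373
a_6 = 3*373 + 2*105 = 1329
a_7 = 3*1329 + 2*373 = 4733
a_8 = 3*4733 + 2*1329 = 16857
a_9 = 3*16857 + 2*4733 = 60037
a_10 = 3*60037 + 2*16857 = 213825
So a_10 = 213825.

213825


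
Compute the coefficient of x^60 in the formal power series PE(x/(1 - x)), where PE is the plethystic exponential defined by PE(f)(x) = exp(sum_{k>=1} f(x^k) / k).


For f(x) = x/(1 - x) we have
sum_{k>=1} f(x^k) / k = sum_{k>=1} (1/k) * x^k / (1 - x^k) = sum_{k, m >= 1} x^(k m) / k,
which after exponentiating simplifies to
PE(x/(1 - x)) = prod_{k>=1} 1 / (1 - x^k).
This is the generating function for the partition function p(n), so the coefficient of x^60 is p(60).
Computing p(60) by dynamic programming over parts 1, 2, ..., 60: p(60) = 966467.

966467


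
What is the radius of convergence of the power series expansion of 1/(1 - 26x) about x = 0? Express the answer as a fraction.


Expanding 1/(1 - 26x) = sum_{k>=0} 26^k x^k, the series converges when |26x| < 1, i.e., |x| < 1/26.
So the radius of convergence is 1/26 = 1/26.

1/26


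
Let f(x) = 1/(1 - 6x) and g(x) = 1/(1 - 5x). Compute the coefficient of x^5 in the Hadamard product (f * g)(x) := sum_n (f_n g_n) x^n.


f has coefficients f_k = 6^k and g has coefficients g_k = 5^k, so the Hadamard product has coefficient (f*g)_k = 6^k * 5^k = 30^k.
For k = 5: 30^5 = 24300000.

24300000


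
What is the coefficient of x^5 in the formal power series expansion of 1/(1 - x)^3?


The expansion 1/(1 - x)^r = sum_{k>=0} C(k + r - 1, r - 1) x^k follows from the multiset / negative-binomial theorem (or from repeated differentiation of the geometric series).
For r = 3 and k = 5:
C(7, 2) = 5040 / (2 * 120) = 21.

21


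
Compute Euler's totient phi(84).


phi(n) counts integers in [1, n] coprime to n. Using the multiplicative formula phi(n) = n * prod_{p | n} (1 - 1/p):
84 = 2^2 * 3 * 7, so
phi(84) = 84 * (1 - 1/2) * (1 - 1/3) * (1 - 1/7) = 24.

24


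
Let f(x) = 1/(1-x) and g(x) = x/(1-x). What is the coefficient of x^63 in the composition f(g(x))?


First simplify the composition: f(g(x)) = 1/(1 - x/(1-x)) = (1-x)/((1-x) - x) = (1-x)/(1-2x).
Now extract the coefficient. Write (1-x)/(1-2x) = 1/(1-2x) - x/(1-2x).
The coefficient of x^n in 1/(1-2x) is 2^n, and in x/(1-2x) is 2^(n-1) (for n >= 1).
So the coefficient of x^63 is 2^63 - 2^62 = 9223372036854775808 - 4611686018427387904 = 4611686018427387904.

4611686018427387904


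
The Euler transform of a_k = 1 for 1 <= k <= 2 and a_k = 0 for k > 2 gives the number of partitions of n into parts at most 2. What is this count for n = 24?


Partitions of 24 into parts at most 2:
Using generating function (1-x)^(-1)(1-x^2)^(-1),
the coefficient of x^24 = 13

13


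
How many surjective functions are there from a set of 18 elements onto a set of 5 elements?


By inclusion-exclusion on which target elements are missed, the number of surjections from an n-set onto a k-set is
surj(n, k) = sum_{j=0}^{k} (-1)^j C(k, j) (k - j)^n.
Equivalently surj(n, k) = k! * S(n, k), where S(n, k) is the Stirling number of the second kind.
For n = 18, k = 5:
S(18, 5) = 28958095545, so
surj = 5! * 28958095545 = 120 * 28958095545 = 3474971465400.

3474971465400


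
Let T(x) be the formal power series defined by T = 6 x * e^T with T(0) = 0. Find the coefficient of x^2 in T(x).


Apply the Lagrange inversion formula: if T = 6 x * phi(T) with phi(t) = e^t, then
[x^n] T = 6^n * (1/n) [t^(n-1)] phi(t)^n = 6^n * (1/n) [t^(n-1)] e^(n t) = 6^n * (1/n) * n^(n-1) / (n-1)! = 6^n * n^(n-1) / n!.
When c = 1 this is the Cayley count of rooted labeled trees on n vertices, divided by n!.
For n = 2: 6^2 * 2^1 / 2! = 36 * 2/2 = 36.

36


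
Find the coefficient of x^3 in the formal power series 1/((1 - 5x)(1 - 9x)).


By partial fractions or Cauchy convolution:
The coefficient equals sum_{k=0}^{3} 5^k * 9^(3-k).
= 1484

1484


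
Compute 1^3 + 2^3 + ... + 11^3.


This power sum has a closed form given by Faulhaber's formula
sum_{k=1}^{m} k^p = (1 / (p + 1)) * sum_{j=0}^{p} C(p + 1, j) B_j m^(p + 1 - j),
but for small m direct computation is fastest:
1 + 8 + 27 + 64 + 125 + 216 + 343 + 512 + 729 + 1000 + 1331 = 4356.

4356


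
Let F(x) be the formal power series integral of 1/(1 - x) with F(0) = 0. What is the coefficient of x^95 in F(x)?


1/(1 - x) = sum_{k>=0} x^k. Integrating termwise and using F(0) = 0 gives
F(x) = sum_{k>=0} x^(k+1) / (k+1) = sum_{m>=1} x^m / m = -ln(1 - x).
So the coefficient of x^95 is 1/95 = 1/95.

1/95


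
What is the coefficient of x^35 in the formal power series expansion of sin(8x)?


The Maclaurin series is sin(t) = sum_{k>=0} (-1)^k t^(2k+1) / (2k+1)!, so substituting t = 8x, only odd powers of x are nonzero, with coefficient of x^(2k+1) equal to (-1)^k 8^(2k+1) / (2k+1)!.
Write 35 = 2*17 + 1, giving the coefficient (-1)^17 * 8^35 / 35! = -40564819207303340847894502572032/10333147966386144929666651337523200000000 = -9444732965739290427392/2405873491984360136479756640625.

-9444732965739290427392/2405873491984360136479756640625


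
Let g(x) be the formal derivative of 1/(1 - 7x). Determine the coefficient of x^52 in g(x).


Differentiate termwise: d/dx sum_{k>=0} 7^k x^k = sum_{k>=1} k 7^k x^(k-1) = sum_{j>=0} (j+1) 7^(j+1) x^j.
Equivalently, d/dx [1/(1 - 7x)] = 7/(1 - 7x)^2.
For j = 52: 53 * 7^53 = 53 * 616873509628062366290756156815389726793178407 = 32694296010287305413410076311215655520038455571.

32694296010287305413410076311215655520038455571


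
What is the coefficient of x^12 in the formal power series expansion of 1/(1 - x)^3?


The expansion 1/(1 - x)^r = sum_{k>=0} C(k + r - 1, r - 1) x^k follows from the multiset / negative-binomial theorem (or from repeated differentiation of the geometric series).
For r = 3 and k = 12:
C(14, 2) = 87178291200 / (2 * 479001600) = 91.

91


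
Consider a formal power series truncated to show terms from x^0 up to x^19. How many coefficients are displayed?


From x^0 to x^19 inclusive, the count is 19 - 0 + 1 = 20.

20


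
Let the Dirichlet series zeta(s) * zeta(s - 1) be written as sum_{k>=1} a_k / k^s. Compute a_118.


Convolution gives a_k = sum_{d | k} d * 1 = sum_{d | k} d = sigma(k), the sum of positive divisors of k.
For k = 118, the divisors are 1, 2, 59, 118, so
sigma(118) = 1 + 2 + 59 + 118 = 180.

180


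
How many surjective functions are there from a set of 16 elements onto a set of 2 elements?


By inclusion-exclusion on which target elements are missed, the number of surjections from an n-set onto a k-set is
surj(n, k) = sum_{j=0}^{k} (-1)^j C(k, j) (k - j)^n.
Equivalently surj(n, k) = k! * S(n, k), where S(n, k) is the Stirling number of the second kind.
For n = 16, k = 2:
S(16, 2) = 32767, so
surj = 2! * 32767 = 2 * 32767 = 65534.

65534


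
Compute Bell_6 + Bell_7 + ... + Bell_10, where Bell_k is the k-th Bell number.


Recall Bell_k counts set partitions of a k-set (with Bell_0 = 1 by convention).
Bell_6 through Bell_10: 203, 877, 4140, 21147, 115975
Sum = 203 + 877 + 4140 + 21147 + 115975 = 142342.

142342


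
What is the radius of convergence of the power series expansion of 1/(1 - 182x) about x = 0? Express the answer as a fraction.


Expanding 1/(1 - 182x) = sum_{k>=0} 182^k x^k, the series converges when |182x| < 1, i.e., |x| < 1/182.
So the radius of convergence is 1/182 = 1/182.

1/182


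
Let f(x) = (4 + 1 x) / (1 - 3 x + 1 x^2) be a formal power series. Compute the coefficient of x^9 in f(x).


Write f(x) = sum_{k>=0} a_k x^k. Multiplying both sides by 1 - 3 x + 1 x^2 gives
(1 - 3 x + 1 x^2) sum_{k>=0} a_k x^k = 4 + 1 x.
Matching coefficients:
 x^0: a_0 = 4
 x^1: a_1 - 3 a_0 = 1  =>  a_1 = 3*4 + 1 = 13
 x^k (k >= 2): a_k = 3 a_{k-1} - 1 a_{k-2}.
Iterating: a_2 = 35, a_3 = 92, a_4 = 241, a_5 = 631, a_6 = 1652, a_7 = 4325, a_8 = 11323, a_9 = 29644.
So the coefficient of x^9 is 29644.

29644


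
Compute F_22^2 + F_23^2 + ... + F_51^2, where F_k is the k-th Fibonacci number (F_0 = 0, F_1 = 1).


There is a standard identity sum_{k=0}^{N} F_k^2 = F_N * F_{N+1} (proved inductively from the telescoping relation F_k^2 = F_k F_{k+1} - F_{k-1} F_k). Then
sum_{k=22}^{51} F_k^2 = F_51 F_52 - F_21 F_22.
Computing: F_51 = 20365011074, F_52 = 32951280099, F_21 = 10946, F_22 = 17711.
Sum = 20365011074 * 32951280099 - 10946 * 17711 = 671053184118416951720.

671053184118416951720


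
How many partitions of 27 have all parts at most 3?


Using the generating function (1-x)^(-1)(1-x^2)^(-1)(1-x^3)^(-1),
the coefficient of x^27 counts these restricted partitions.
Result = 75

75


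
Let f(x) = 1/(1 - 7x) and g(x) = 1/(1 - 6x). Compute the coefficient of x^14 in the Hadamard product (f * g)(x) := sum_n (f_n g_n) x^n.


f has coefficients f_k = 7^k and g has coefficients g_k = 6^k, so the Hadamard product has coefficient (f*g)_k = 7^k * 6^k = 42^k.
For k = 14: 42^14 = 53148384174432398229504.

53148384174432398229504
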